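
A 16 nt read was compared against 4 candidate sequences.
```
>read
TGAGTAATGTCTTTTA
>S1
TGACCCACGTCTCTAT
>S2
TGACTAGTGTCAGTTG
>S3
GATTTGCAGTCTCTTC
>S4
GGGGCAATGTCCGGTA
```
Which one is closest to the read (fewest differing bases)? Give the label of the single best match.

Hamming distances to read — S1: 7; S2: 5; S3: 9; S4: 6.
Smallest is S2 with 5 mismatches.

S2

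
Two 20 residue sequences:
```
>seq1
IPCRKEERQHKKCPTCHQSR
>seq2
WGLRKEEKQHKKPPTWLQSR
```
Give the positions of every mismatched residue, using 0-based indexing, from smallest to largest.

Scanning 0-based: 0: I/W; 1: P/G; 2: C/L; 7: R/K; 12: C/P; 15: C/W; 16: H/L.

0, 1, 2, 7, 12, 15, 16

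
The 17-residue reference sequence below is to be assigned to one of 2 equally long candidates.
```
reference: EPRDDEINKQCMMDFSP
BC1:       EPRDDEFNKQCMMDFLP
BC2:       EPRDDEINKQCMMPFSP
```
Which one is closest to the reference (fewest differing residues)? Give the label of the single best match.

Hamming distances to reference — BC1: 2; BC2: 1.
Smallest is BC2 with 1 mismatch.

BC2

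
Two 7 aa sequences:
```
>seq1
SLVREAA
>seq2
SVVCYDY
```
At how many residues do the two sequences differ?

The sequences differ at residues 2, 4, 5, 6, 7 (1-based) — 5 in total.

5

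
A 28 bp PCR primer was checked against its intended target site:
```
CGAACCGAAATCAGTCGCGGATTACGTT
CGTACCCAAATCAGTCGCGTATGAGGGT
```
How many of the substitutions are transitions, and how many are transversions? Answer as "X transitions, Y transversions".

Mismatches (1-based):
position 3: A→T (purine→pyrimidine, transversion)
position 7: G→C (purine→pyrimidine, transversion)
position 20: G→T (purine→pyrimidine, transversion)
position 23: T→G (pyrimidine→purine, transversion)
position 25: C→G (pyrimidine→purine, transversion)
position 27: T→G (pyrimidine→purine, transversion)

0 transitions, 6 transversions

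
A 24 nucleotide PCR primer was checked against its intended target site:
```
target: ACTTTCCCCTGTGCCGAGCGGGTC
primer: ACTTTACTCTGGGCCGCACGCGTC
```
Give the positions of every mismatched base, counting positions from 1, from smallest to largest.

Scanning 1-based: 6: C/A; 8: C/T; 12: T/G; 17: A/C; 18: G/A; 21: G/C.

6, 8, 12, 17, 18, 21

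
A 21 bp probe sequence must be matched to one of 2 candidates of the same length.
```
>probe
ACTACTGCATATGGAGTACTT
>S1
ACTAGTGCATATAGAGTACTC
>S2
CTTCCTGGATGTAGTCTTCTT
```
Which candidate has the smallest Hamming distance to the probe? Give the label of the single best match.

S1

S1 differs at 3 positions; S2 differs at 9 positions. The closest is S1.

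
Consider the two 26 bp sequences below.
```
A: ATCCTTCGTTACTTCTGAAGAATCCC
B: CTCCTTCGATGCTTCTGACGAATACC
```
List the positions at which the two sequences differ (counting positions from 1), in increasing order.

1, 9, 11, 19, 24

Scanning 1-based: 1: A/C; 9: T/A; 11: A/G; 19: A/C; 24: C/A.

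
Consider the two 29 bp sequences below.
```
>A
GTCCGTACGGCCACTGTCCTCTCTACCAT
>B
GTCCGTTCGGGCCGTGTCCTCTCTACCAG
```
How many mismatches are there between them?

The sequences differ at sites 7, 11, 13, 14, 29 (1-based) — 5 in total.

5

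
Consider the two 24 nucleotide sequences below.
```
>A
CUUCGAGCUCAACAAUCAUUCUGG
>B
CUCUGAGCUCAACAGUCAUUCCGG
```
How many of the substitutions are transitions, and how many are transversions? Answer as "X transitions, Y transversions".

Mismatches (1-based):
position 3: U→C (pyrimidine→pyrimidine, transition)
position 4: C→U (pyrimidine→pyrimidine, transition)
position 15: A→G (purine→purine, transition)
position 22: U→C (pyrimidine→pyrimidine, transition)

4 transitions, 0 transversions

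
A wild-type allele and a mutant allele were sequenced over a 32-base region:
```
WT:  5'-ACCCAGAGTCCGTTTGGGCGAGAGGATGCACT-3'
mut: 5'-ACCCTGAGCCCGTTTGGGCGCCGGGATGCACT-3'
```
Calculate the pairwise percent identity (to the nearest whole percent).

84%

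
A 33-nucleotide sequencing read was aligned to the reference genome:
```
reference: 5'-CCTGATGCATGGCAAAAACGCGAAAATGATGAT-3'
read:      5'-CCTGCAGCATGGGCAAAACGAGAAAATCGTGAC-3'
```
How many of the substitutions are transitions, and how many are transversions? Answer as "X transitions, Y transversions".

2 transitions, 6 transversions

Mismatches (1-based):
base 5: A→C (purine→pyrimidine, transversion)
base 6: T→A (pyrimidine→purine, transversion)
base 13: C→G (pyrimidine→purine, transversion)
base 14: A→C (purine→pyrimidine, transversion)
base 21: C→A (pyrimidine→purine, transversion)
base 28: G→C (purine→pyrimidine, transversion)
base 29: A→G (purine→purine, transition)
base 33: T→C (pyrimidine→pyrimidine, transition)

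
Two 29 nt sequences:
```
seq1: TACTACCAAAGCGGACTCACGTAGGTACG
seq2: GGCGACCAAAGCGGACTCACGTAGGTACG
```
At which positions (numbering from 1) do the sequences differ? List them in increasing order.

1, 2, 4

Differences at position 1 (T→G), position 2 (A→G), position 4 (T→G).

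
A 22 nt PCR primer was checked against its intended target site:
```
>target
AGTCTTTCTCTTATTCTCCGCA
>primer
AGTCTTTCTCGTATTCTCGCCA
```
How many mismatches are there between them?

3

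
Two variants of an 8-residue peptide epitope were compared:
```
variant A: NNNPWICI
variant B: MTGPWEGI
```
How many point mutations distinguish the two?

Mismatches (1-based): position 1: N→M; position 2: N→T; position 3: N→G; position 6: I→E; position 7: C→G.

5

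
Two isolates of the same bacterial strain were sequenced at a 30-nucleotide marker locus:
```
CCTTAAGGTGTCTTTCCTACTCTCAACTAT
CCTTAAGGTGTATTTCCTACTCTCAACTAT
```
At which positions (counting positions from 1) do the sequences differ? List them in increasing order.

12

Differences at position 12 (C→A).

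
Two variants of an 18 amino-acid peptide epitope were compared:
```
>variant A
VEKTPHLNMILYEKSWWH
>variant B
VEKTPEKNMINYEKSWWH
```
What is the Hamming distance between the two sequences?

3

The sequences differ at residues 6, 7, 11 (1-based) — 3 in total.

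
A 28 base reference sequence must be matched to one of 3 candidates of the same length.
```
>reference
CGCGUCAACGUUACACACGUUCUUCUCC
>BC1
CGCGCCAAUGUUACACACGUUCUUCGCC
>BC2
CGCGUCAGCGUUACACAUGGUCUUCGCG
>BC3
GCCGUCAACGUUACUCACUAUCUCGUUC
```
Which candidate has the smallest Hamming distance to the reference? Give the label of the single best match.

BC1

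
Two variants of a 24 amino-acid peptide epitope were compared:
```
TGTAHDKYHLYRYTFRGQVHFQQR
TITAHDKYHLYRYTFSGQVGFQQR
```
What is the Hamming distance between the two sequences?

3

Comparing position by position, 3 residues differ: 2 (G/I), 16 (R/S), 20 (H/G).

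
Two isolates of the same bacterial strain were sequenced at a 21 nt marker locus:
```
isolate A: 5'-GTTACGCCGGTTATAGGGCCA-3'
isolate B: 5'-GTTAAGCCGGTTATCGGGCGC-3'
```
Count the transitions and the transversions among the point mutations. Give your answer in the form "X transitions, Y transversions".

Mismatches (1-based):
site 5: C→A (pyrimidine→purine, transversion)
site 15: A→C (purine→pyrimidine, transversion)
site 20: C→G (pyrimidine→purine, transversion)
site 21: A→C (purine→pyrimidine, transversion)

0 transitions, 4 transversions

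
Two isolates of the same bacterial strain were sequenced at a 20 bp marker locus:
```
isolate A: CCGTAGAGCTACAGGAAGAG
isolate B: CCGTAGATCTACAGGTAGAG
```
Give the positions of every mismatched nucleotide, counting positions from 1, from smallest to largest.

Differences at position 8 (G→T), position 16 (A→T).

8, 16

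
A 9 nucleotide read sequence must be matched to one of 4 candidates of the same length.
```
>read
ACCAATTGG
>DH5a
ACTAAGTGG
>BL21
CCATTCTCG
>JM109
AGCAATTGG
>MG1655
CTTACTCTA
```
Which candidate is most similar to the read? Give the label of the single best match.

DH5a differs at 2 sites; BL21 differs at 6 sites; JM109 differs at 1 site; MG1655 differs at 7 sites. The closest is JM109.

JM109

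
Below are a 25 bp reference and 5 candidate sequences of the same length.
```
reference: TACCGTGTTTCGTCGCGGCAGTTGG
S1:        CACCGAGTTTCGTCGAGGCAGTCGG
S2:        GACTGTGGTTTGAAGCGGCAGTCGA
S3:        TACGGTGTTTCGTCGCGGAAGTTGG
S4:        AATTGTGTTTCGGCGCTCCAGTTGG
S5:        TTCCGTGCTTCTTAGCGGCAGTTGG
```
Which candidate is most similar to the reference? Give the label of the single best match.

S1 differs at 4 positions; S2 differs at 8 positions; S3 differs at 2 positions; S4 differs at 6 positions; S5 differs at 4 positions. The closest is S3.

S3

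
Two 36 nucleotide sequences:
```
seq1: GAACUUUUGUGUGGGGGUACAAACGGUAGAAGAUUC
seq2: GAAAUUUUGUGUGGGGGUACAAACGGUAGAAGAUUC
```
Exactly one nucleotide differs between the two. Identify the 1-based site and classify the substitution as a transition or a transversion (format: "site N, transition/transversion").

site 4, transversion

The sequences differ only at site 4: C→A (pyrimidine→purine), a transversion.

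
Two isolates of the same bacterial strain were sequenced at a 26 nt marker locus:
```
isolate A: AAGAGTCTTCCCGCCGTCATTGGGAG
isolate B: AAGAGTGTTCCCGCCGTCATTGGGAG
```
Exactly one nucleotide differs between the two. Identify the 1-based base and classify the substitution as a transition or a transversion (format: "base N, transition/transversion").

base 7, transversion

The sequences differ only at base 7: C→G (pyrimidine→purine), a transversion.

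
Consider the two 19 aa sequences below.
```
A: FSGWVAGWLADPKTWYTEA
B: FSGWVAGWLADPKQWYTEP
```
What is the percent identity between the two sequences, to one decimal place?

89.5%

Mismatches at positions 14, 19 (1-based): 2 of 19.
Identical positions: 17/19 = 89.47% → 89.5%.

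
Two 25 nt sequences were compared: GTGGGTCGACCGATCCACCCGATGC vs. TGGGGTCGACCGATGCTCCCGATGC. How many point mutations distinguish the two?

Mismatches (1-based): position 1: G→T; position 2: T→G; position 15: C→G; position 17: A→T.

4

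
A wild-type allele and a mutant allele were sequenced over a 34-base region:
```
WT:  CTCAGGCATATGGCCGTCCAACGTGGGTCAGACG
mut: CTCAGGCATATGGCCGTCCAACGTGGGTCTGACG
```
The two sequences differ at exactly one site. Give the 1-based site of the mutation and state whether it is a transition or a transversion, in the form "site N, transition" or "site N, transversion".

The sequences differ only at site 30: A→T (purine→pyrimidine), a transversion.

site 30, transversion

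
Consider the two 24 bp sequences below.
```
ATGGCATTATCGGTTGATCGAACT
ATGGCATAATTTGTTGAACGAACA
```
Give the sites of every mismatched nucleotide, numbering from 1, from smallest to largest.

Differences at site 8 (T→A), site 11 (C→T), site 12 (G→T), site 18 (T→A), site 24 (T→A).

8, 11, 12, 18, 24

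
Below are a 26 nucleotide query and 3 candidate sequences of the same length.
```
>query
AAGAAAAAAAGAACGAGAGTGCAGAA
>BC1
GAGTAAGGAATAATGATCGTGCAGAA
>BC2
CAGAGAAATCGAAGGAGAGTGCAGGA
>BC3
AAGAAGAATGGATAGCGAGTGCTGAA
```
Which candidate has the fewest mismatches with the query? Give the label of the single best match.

BC1 differs at 8 bases; BC2 differs at 6 bases; BC3 differs at 7 bases. The closest is BC2.

BC2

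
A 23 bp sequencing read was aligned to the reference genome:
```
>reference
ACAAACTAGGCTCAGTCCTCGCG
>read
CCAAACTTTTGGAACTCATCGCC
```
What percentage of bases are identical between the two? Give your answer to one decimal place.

56.5%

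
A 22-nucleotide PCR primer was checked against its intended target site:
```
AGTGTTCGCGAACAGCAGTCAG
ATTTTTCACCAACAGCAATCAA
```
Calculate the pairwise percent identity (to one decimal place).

72.7%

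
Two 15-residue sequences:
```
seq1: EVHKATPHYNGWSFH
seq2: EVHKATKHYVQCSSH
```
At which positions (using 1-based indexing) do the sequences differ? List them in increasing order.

7, 10, 11, 12, 14

Scanning 1-based: 7: P/K; 10: N/V; 11: G/Q; 12: W/C; 14: F/S.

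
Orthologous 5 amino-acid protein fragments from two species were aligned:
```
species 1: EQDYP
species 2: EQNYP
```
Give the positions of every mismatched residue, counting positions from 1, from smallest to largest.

Differences at position 3 (D→N).

3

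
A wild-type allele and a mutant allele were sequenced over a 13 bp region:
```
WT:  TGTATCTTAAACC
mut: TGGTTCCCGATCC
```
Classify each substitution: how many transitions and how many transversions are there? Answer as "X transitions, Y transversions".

Transitions (purine↔purine or pyrimidine↔pyrimidine): 7 T→C, 8 T→C, 9 A→G.
Transversions (purine↔pyrimidine): 3 T→G, 4 A→T, 11 A→T.

3 transitions, 3 transversions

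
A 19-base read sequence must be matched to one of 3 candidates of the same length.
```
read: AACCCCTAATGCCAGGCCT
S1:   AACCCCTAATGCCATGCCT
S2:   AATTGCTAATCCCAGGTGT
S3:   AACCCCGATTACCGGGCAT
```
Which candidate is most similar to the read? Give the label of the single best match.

S1

S1 differs at 1 position; S2 differs at 6 positions; S3 differs at 5 positions. The closest is S1.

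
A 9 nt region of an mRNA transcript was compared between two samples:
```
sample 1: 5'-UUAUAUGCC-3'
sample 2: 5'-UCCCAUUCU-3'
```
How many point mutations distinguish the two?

5

The sequences differ at bases 2, 3, 4, 7, 9 (1-based) — 5 in total.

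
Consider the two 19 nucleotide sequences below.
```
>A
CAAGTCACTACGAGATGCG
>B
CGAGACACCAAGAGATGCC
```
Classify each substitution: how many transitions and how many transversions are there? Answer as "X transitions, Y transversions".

2 transitions, 3 transversions

Mismatches (1-based):
position 2: A→G (purine→purine, transition)
position 5: T→A (pyrimidine→purine, transversion)
position 9: T→C (pyrimidine→pyrimidine, transition)
position 11: C→A (pyrimidine→purine, transversion)
position 19: G→C (purine→pyrimidine, transversion)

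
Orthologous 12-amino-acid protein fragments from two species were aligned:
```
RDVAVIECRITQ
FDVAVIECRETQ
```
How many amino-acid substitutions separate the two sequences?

2

The sequences differ at residues 1, 10 (1-based) — 2 in total.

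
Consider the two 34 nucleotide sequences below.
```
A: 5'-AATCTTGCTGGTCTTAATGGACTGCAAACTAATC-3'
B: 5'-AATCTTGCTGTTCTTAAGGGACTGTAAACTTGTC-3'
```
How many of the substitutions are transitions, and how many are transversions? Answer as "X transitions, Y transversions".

Mismatches (1-based):
base 11: G→T (purine→pyrimidine, transversion)
base 18: T→G (pyrimidine→purine, transversion)
base 25: C→T (pyrimidine→pyrimidine, transition)
base 31: A→T (purine→pyrimidine, transversion)
base 32: A→G (purine→purine, transition)

2 transitions, 3 transversions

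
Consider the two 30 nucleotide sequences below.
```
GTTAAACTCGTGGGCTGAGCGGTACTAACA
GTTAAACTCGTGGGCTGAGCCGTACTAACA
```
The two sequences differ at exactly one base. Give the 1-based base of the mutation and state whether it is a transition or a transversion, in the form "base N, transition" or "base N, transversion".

The sequences differ only at base 21: G→C (purine→pyrimidine), a transversion.

base 21, transversion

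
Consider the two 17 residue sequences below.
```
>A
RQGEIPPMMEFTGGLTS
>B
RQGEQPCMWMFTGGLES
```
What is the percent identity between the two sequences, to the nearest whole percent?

Mismatches at positions 5, 7, 9, 10, 16 (1-based): 5 of 17.
Identical positions: 12/17 = 70.59% → 71%.

71%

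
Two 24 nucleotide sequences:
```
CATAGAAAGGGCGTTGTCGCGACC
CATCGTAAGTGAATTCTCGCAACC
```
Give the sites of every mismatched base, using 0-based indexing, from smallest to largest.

Differences at site 3 (A→C), site 5 (A→T), site 9 (G→T), site 11 (C→A), site 12 (G→A), site 15 (G→C), site 20 (G→A).

3, 5, 9, 11, 12, 15, 20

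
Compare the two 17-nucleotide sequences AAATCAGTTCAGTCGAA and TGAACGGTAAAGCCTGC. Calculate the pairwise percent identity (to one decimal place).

41.2%

Mismatches at positions 1, 2, 4, 6, 9, 10, 13, 15, 16, 17 (1-based): 10 of 17.
Identical positions: 7/17 = 41.18% → 41.2%.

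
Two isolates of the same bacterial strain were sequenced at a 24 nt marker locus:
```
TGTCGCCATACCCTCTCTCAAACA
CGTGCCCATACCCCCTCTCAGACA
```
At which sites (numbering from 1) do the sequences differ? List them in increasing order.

1, 4, 5, 14, 21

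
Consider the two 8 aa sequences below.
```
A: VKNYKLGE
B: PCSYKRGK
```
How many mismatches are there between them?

5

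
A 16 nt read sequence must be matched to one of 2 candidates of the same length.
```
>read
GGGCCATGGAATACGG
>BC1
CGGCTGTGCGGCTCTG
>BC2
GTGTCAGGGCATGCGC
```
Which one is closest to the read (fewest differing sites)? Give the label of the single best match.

BC2

Hamming distances to read — BC1: 9; BC2: 6.
Smallest is BC2 with 6 mismatches.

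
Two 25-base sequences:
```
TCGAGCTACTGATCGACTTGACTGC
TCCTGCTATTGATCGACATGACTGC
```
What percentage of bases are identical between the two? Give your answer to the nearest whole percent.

Mismatches at positions 3, 4, 9, 18 (1-based): 4 of 25.
Identical positions: 21/25 = 84% → 84%.

84%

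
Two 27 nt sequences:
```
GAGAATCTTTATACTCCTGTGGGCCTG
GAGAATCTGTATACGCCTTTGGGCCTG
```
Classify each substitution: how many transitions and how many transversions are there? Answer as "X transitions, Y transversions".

Mismatches (1-based):
base 9: T→G (pyrimidine→purine, transversion)
base 15: T→G (pyrimidine→purine, transversion)
base 19: G→T (purine→pyrimidine, transversion)

0 transitions, 3 transversions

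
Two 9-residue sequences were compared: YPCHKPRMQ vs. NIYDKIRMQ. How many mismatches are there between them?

The sequences differ at positions 1, 2, 3, 4, 6 (1-based) — 5 in total.

5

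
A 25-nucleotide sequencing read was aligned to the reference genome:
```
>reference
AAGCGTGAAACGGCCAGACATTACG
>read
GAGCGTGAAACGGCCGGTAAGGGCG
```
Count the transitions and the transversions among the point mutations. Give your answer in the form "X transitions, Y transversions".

Mismatches (1-based):
position 1: A→G (purine→purine, transition)
position 16: A→G (purine→purine, transition)
position 18: A→T (purine→pyrimidine, transversion)
position 19: C→A (pyrimidine→purine, transversion)
position 21: T→G (pyrimidine→purine, transversion)
position 22: T→G (pyrimidine→purine, transversion)
position 23: A→G (purine→purine, transition)

3 transitions, 4 transversions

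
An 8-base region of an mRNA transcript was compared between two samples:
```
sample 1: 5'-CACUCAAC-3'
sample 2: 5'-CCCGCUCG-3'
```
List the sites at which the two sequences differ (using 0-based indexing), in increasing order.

1, 3, 5, 6, 7

Scanning 0-based: 1: A/C; 3: U/G; 5: A/U; 6: A/C; 7: C/G.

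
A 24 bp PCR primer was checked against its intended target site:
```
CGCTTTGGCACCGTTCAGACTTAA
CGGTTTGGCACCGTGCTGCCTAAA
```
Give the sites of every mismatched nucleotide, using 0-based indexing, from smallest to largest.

2, 14, 16, 18, 21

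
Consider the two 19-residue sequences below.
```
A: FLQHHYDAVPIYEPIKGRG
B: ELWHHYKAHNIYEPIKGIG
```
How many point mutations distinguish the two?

6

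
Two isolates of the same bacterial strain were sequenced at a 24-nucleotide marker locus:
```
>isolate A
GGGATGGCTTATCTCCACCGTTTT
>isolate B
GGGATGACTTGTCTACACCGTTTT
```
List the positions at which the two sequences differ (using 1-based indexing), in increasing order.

7, 11, 15

Scanning 1-based: 7: G/A; 11: A/G; 15: C/A.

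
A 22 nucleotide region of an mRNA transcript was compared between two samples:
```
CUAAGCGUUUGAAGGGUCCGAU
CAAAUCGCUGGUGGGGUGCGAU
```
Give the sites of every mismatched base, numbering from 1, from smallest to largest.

2, 5, 8, 10, 12, 13, 18

Scanning 1-based: 2: U/A; 5: G/U; 8: U/C; 10: U/G; 12: A/U; 13: A/G; 18: C/G.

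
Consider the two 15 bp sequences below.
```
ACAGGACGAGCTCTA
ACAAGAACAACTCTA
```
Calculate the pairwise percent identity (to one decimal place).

4 positions differ (4, 7, 8, 10), so 11 of 15 match: 11/15 = 73.33%.

73.3%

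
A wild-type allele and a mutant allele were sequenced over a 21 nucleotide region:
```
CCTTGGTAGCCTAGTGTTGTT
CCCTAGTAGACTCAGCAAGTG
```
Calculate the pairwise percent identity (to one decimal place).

52.4%

10 positions differ (3, 5, 10, 13, 14, 15, 16, 17, 18, 21), so 11 of 21 match: 11/21 = 52.38%.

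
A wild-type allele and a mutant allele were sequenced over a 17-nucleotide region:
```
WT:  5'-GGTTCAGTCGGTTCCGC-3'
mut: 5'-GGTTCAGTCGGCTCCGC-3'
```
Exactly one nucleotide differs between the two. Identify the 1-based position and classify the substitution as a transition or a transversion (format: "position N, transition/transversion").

Position 12 changes T→C. T is a pyrimidine and C is a pyrimidine, so this is a transition.

position 12, transition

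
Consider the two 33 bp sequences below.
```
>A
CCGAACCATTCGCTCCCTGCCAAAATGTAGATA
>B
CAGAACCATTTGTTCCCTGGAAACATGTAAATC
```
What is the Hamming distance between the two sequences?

8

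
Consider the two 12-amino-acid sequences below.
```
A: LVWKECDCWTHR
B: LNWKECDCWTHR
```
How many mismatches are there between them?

1

Mismatches (1-based): residue 2: V→N.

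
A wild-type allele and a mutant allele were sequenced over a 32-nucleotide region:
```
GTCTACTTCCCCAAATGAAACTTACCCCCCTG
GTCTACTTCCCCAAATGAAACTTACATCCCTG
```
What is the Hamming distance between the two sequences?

2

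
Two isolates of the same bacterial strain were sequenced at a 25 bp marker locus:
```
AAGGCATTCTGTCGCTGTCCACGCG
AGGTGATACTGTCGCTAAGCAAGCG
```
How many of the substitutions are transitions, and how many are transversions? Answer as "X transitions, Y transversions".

Mismatches (1-based):
site 2: A→G (purine→purine, transition)
site 4: G→T (purine→pyrimidine, transversion)
site 5: C→G (pyrimidine→purine, transversion)
site 8: T→A (pyrimidine→purine, transversion)
site 17: G→A (purine→purine, transition)
site 18: T→A (pyrimidine→purine, transversion)
site 19: C→G (pyrimidine→purine, transversion)
site 22: C→A (pyrimidine→purine, transversion)

2 transitions, 6 transversions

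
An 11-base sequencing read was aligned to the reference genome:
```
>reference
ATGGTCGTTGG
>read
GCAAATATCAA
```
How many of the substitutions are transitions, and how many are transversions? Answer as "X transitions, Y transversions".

9 transitions, 1 transversion

Mismatches (1-based):
base 1: A→G (purine→purine, transition)
base 2: T→C (pyrimidine→pyrimidine, transition)
base 3: G→A (purine→purine, transition)
base 4: G→A (purine→purine, transition)
base 5: T→A (pyrimidine→purine, transversion)
base 6: C→T (pyrimidine→pyrimidine, transition)
base 7: G→A (purine→purine, transition)
base 9: T→C (pyrimidine→pyrimidine, transition)
base 10: G→A (purine→purine, transition)
base 11: G→A (purine→purine, transition)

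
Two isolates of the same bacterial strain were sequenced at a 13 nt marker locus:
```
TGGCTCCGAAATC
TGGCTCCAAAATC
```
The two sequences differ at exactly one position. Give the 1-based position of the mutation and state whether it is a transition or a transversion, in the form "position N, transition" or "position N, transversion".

position 8, transition

Position 8 changes G→A. G is a purine and A is a purine, so this is a transition.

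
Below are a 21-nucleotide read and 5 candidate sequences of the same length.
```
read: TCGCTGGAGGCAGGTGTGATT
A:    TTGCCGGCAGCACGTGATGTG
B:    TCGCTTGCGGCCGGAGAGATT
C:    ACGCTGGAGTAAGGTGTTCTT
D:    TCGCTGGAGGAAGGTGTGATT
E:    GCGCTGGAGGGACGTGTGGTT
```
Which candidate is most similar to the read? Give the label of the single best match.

A differs at 9 bases; B differs at 5 bases; C differs at 5 bases; D differs at 1 base; E differs at 4 bases. The closest is D.

D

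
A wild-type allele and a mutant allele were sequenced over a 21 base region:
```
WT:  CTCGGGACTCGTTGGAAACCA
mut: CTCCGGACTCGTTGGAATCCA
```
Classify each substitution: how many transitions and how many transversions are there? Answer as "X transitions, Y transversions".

Mismatches (1-based):
base 4: G→C (purine→pyrimidine, transversion)
base 18: A→T (purine→pyrimidine, transversion)

0 transitions, 2 transversions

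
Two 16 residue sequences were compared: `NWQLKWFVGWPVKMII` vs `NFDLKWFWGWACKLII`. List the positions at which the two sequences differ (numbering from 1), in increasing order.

Scanning 1-based: 2: W/F; 3: Q/D; 8: V/W; 11: P/A; 12: V/C; 14: M/L.

2, 3, 8, 11, 12, 14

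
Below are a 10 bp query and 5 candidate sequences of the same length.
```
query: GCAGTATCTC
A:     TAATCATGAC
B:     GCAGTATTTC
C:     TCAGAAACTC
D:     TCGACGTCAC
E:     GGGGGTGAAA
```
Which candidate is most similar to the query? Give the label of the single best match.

B

Hamming distances to query — A: 6; B: 1; C: 3; D: 6; E: 8.
Smallest is B with 1 mismatch.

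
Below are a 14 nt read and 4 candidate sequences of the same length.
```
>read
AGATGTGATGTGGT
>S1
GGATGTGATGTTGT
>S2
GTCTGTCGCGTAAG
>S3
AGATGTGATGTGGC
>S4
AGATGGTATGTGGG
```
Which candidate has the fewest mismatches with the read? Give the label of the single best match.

S3

Hamming distances to read — S1: 2; S2: 9; S3: 1; S4: 3.
Smallest is S3 with 1 mismatch.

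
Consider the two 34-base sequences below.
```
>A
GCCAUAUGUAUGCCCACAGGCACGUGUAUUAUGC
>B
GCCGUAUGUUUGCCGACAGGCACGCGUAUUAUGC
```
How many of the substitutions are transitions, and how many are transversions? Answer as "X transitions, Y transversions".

Mismatches (1-based):
site 4: A→G (purine→purine, transition)
site 10: A→U (purine→pyrimidine, transversion)
site 15: C→G (pyrimidine→purine, transversion)
site 25: U→C (pyrimidine→pyrimidine, transition)

2 transitions, 2 transversions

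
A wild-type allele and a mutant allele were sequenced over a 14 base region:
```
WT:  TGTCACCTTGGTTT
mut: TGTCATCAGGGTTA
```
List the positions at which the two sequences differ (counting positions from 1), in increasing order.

6, 8, 9, 14

Differences at position 6 (C→T), position 8 (T→A), position 9 (T→G), position 14 (T→A).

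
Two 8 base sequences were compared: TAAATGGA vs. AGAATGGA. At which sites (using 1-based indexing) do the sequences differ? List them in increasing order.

1, 2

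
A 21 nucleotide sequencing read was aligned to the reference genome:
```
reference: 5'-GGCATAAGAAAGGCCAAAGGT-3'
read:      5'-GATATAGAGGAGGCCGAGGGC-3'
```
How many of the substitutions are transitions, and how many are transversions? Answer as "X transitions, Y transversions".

9 transitions, 0 transversions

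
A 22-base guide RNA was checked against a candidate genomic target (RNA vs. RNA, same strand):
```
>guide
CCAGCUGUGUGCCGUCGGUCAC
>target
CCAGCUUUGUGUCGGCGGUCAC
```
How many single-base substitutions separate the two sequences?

Mismatches (1-based): position 7: G→U; position 12: C→U; position 15: U→G.

3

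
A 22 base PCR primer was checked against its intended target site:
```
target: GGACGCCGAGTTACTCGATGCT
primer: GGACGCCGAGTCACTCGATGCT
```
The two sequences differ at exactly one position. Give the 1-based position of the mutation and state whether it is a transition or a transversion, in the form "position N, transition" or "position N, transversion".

position 12, transition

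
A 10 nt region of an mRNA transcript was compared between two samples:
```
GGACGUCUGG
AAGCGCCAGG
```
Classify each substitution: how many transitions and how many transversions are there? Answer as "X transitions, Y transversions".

Mismatches (1-based):
position 1: G→A (purine→purine, transition)
position 2: G→A (purine→purine, transition)
position 3: A→G (purine→purine, transition)
position 6: U→C (pyrimidine→pyrimidine, transition)
position 8: U→A (pyrimidine→purine, transversion)

4 transitions, 1 transversion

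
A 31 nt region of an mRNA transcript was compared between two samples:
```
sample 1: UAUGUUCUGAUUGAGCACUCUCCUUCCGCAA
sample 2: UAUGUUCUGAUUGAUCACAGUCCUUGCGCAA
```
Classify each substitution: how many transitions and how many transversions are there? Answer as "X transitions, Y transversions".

0 transitions, 4 transversions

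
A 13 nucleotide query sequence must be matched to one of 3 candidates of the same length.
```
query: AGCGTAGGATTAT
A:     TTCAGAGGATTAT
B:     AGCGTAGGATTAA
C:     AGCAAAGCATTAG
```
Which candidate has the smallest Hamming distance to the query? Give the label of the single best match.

A differs at 4 positions; B differs at 1 position; C differs at 4 positions. The closest is B.

B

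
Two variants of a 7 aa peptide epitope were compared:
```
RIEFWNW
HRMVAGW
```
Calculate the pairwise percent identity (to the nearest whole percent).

6 positions differ (1, 2, 3, 4, 5, 6), so 1 of 7 match: 1/7 = 14.29%.

14%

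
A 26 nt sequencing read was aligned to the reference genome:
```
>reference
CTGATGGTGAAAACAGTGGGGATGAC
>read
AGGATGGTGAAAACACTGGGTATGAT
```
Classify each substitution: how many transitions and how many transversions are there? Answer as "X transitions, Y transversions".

1 transition, 4 transversions

Mismatches (1-based):
base 1: C→A (pyrimidine→purine, transversion)
base 2: T→G (pyrimidine→purine, transversion)
base 16: G→C (purine→pyrimidine, transversion)
base 21: G→T (purine→pyrimidine, transversion)
base 26: C→T (pyrimidine→pyrimidine, transition)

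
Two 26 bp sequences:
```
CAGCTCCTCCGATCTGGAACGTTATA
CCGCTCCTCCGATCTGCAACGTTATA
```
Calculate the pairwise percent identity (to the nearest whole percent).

92%

Mismatches at positions 2, 17 (1-based): 2 of 26.
Identical positions: 24/26 = 92.31% → 92%.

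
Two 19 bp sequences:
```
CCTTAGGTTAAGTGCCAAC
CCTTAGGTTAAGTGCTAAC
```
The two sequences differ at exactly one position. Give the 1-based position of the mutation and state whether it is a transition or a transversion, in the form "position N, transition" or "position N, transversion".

position 16, transition

The sequences differ only at position 16: C→T (pyrimidine→pyrimidine), a transition.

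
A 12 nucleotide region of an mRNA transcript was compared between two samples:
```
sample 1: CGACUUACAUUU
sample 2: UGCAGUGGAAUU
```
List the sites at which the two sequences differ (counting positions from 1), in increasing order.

1, 3, 4, 5, 7, 8, 10

Differences at site 1 (C→U), site 3 (A→C), site 4 (C→A), site 5 (U→G), site 7 (A→G), site 8 (C→G), site 10 (U→A).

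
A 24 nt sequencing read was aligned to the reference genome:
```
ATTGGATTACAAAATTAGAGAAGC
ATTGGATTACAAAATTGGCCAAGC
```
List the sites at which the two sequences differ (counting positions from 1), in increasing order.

Scanning 1-based: 17: A/G; 19: A/C; 20: G/C.

17, 19, 20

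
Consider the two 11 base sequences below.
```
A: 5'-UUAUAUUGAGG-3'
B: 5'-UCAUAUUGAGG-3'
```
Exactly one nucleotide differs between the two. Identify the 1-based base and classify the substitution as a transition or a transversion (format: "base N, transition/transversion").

Base 2 changes U→C. U is a pyrimidine and C is a pyrimidine, so this is a transition.

base 2, transition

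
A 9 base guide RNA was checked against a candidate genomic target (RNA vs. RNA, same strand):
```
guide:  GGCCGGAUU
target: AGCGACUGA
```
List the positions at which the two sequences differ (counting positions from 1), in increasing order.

1, 4, 5, 6, 7, 8, 9

Differences at position 1 (G→A), position 4 (C→G), position 5 (G→A), position 6 (G→C), position 7 (A→U), position 8 (U→G), position 9 (U→A).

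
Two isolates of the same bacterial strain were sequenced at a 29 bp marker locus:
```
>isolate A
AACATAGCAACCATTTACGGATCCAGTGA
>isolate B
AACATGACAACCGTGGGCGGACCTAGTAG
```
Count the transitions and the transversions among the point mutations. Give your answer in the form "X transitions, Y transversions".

8 transitions, 2 transversions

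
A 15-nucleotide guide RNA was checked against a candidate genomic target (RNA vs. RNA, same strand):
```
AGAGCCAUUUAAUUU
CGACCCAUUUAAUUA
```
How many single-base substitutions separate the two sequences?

3

The sequences differ at bases 1, 4, 15 (1-based) — 3 in total.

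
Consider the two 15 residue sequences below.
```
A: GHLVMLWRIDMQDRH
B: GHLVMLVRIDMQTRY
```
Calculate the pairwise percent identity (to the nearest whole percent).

3 positions differ (7, 13, 15), so 12 of 15 match: 12/15 = 80%.

80%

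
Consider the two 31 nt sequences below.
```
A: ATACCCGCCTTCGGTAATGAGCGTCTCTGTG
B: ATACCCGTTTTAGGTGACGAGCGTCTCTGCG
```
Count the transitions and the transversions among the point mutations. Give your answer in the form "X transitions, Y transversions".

5 transitions, 1 transversion

Mismatches (1-based):
base 8: C→T (pyrimidine→pyrimidine, transition)
base 9: C→T (pyrimidine→pyrimidine, transition)
base 12: C→A (pyrimidine→purine, transversion)
base 16: A→G (purine→purine, transition)
base 18: T→C (pyrimidine→pyrimidine, transition)
base 30: T→C (pyrimidine→pyrimidine, transition)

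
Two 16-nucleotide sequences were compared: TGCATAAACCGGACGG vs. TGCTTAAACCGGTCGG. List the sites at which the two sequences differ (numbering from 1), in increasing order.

Scanning 1-based: 4: A/T; 13: A/T.

4, 13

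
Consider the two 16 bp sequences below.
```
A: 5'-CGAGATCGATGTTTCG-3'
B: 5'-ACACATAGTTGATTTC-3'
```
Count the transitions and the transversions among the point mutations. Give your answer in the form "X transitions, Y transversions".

1 transition, 7 transversions

Transitions (purine↔purine or pyrimidine↔pyrimidine): 15 C→T.
Transversions (purine↔pyrimidine): 1 C→A, 2 G→C, 4 G→C, 7 C→A, 9 A→T, 12 T→A, 16 G→C.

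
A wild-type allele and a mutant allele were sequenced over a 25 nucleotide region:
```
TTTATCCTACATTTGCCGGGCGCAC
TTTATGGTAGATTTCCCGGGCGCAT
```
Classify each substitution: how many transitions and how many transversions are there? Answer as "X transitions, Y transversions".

1 transition, 4 transversions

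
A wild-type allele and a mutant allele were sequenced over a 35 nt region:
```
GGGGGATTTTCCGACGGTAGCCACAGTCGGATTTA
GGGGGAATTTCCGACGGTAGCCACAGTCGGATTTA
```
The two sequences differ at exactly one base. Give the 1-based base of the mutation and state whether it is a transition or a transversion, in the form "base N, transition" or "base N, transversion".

base 7, transversion

The sequences differ only at base 7: T→A (pyrimidine→purine), a transversion.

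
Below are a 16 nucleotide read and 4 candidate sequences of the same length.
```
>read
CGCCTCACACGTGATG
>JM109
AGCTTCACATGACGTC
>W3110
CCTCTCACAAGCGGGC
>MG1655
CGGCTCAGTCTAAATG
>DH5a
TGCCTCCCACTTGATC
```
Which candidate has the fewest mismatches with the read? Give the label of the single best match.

DH5a

JM109 differs at 7 positions; W3110 differs at 7 positions; MG1655 differs at 6 positions; DH5a differs at 4 positions. The closest is DH5a.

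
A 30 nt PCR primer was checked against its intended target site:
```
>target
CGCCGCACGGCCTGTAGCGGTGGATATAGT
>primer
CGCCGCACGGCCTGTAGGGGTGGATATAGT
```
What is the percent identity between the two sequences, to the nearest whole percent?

1 position differs (18), so 29 of 30 match: 29/30 = 96.67%.

97%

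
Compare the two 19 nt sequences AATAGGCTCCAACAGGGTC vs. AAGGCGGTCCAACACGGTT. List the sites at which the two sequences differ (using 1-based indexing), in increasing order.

Scanning 1-based: 3: T/G; 4: A/G; 5: G/C; 7: C/G; 15: G/C; 19: C/T.

3, 4, 5, 7, 15, 19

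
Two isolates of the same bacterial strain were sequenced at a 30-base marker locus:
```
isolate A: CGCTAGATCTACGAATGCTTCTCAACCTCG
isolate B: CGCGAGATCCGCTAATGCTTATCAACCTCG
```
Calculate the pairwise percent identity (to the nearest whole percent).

83%

5 positions differ (4, 10, 11, 13, 21), so 25 of 30 match: 25/30 = 83.33%.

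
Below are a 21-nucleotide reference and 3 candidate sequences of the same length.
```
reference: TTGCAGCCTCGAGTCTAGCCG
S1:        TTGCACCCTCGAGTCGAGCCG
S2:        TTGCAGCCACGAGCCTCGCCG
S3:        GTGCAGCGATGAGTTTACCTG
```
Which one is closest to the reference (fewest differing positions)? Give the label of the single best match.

S1 differs at 2 positions; S2 differs at 3 positions; S3 differs at 7 positions. The closest is S1.

S1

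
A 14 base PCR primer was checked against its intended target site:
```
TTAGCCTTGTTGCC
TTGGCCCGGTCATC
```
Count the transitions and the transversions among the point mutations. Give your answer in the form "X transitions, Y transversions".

5 transitions, 1 transversion

Mismatches (1-based):
site 3: A→G (purine→purine, transition)
site 7: T→C (pyrimidine→pyrimidine, transition)
site 8: T→G (pyrimidine→purine, transversion)
site 11: T→C (pyrimidine→pyrimidine, transition)
site 12: G→A (purine→purine, transition)
site 13: C→T (pyrimidine→pyrimidine, transition)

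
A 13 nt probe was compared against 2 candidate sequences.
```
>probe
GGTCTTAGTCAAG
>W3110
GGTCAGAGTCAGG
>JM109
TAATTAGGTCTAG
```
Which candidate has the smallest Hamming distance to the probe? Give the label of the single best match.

W3110

Hamming distances to probe — W3110: 3; JM109: 7.
Smallest is W3110 with 3 mismatches.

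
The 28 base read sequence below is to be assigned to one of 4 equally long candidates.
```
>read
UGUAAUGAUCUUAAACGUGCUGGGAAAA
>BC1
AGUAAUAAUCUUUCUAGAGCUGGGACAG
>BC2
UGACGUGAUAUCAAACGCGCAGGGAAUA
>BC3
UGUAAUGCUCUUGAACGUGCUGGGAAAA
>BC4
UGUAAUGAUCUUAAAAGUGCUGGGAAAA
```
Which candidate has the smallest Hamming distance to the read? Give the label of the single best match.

BC1 differs at 9 sites; BC2 differs at 8 sites; BC3 differs at 2 sites; BC4 differs at 1 site. The closest is BC4.

BC4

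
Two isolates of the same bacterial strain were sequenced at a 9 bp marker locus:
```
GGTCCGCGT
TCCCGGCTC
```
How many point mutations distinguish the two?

Mismatches (1-based): base 1: G→T; base 2: G→C; base 3: T→C; base 5: C→G; base 8: G→T; base 9: T→C.

6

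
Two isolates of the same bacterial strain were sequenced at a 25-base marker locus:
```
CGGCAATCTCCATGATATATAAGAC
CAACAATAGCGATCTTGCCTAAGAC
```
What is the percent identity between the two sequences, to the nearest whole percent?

60%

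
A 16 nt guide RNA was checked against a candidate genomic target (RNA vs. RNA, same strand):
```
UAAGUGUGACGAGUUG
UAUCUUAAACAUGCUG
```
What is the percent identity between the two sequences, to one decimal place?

50.0%

Mismatches at positions 3, 4, 6, 7, 8, 11, 12, 14 (1-based): 8 of 16.
Identical positions: 8/16 = 50% → 50.0%.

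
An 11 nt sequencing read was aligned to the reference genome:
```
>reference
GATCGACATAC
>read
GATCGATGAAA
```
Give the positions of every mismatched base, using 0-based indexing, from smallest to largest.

6, 7, 8, 10

Scanning 0-based: 6: C/T; 7: A/G; 8: T/A; 10: C/A.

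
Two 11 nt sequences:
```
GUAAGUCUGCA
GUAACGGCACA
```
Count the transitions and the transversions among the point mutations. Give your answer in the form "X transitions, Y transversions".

2 transitions, 3 transversions

Transitions (purine↔purine or pyrimidine↔pyrimidine): 8 U→C, 9 G→A.
Transversions (purine↔pyrimidine): 5 G→C, 6 U→G, 7 C→G.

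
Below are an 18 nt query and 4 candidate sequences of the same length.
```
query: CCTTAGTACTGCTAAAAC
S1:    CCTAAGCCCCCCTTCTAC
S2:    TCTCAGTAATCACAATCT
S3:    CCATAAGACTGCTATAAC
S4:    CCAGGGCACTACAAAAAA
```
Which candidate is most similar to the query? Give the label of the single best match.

S3

Hamming distances to query — S1: 8; S2: 9; S3: 4; S4: 7.
Smallest is S3 with 4 mismatches.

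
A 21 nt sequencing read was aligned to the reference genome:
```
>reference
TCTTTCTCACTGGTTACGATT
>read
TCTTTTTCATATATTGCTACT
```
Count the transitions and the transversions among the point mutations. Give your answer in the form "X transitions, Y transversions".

5 transitions, 3 transversions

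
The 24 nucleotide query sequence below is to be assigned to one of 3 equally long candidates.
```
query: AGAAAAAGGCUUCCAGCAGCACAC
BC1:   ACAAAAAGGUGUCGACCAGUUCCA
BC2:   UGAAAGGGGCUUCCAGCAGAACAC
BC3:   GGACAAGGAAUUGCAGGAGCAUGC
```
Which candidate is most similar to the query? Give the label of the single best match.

BC1 differs at 9 bases; BC2 differs at 4 bases; BC3 differs at 9 bases. The closest is BC2.

BC2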